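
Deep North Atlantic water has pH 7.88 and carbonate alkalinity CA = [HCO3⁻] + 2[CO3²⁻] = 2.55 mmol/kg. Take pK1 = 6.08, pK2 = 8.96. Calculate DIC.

CA = [HCO3⁻] + 2[CO3²⁻] = (α₁ + 2α₂)·DIC
At pH 7.88: [H⁺]/K1 = 10^-1.80 = 0.015849, K2/[H⁺] = 10^-1.08 = 0.083176
α₁ = 1/(1 + 0.015849 + 0.083176) = 1/1.0990 = 0.9099; α₂ = α₁·K2/[H⁺] = 0.07568
α₁ + 2α₂ = 1.0613
DIC = CA / (α₁ + 2α₂) = 2.55 / 1.0613 = 2.40 mmol/kg

DIC = 2.40 mmol/kg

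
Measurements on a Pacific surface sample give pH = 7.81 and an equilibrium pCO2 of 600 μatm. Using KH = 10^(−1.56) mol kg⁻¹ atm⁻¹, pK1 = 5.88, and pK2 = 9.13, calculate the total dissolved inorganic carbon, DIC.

[CO2*] = KH · pCO2 = 10^(−1.56) × 600×10^-6 = 1.653×10^-5 mol/kg
α₀ = 1/(1 + K1/[H⁺] + K1K2/[H⁺]²) = 1/(1 + 10^+1.93 + 10^+0.61) = 0.01109
DIC = [CO2*]/α₀ = 1.653×10^-5 / 0.01109 = 1.49 mmol/kg

DIC = 1.49 mmol/kg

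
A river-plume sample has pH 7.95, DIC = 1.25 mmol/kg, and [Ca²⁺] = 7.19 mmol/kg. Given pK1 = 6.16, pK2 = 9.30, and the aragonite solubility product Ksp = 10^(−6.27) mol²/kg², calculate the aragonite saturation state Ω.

α₂ = 1 / (1 + [H⁺]/K2 + [H⁺]²/(K1K2)) = 1 / (1 + 10^+1.35 + 10^-0.44)
   = 1 / (1 + 22.387 + 0.36308) = 1/23.750 = 0.04210
[CO3²⁻] = α₂ × DIC = 0.04210 × 1.25 = 0.05263 mmol/kg
Ksp = 10^(−6.27) = 5.370×10^-7
Ω = [Ca²⁺][CO3²⁻]/Ksp = (7.19×10^-3)(5.263×10^-5) / 5.370×10^-7 = 0.705

Ω = 0.705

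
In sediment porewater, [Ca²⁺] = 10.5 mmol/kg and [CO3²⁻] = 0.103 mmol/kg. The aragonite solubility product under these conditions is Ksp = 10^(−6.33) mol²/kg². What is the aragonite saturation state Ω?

Ksp = 10^(−6.33) = 4.677×10^-7
Ω = [Ca²⁺][CO3²⁻]/Ksp = (10.5×10^-3)(0.103×10^-3) / 4.677×10^-7 = 2.31

Ω = 2.31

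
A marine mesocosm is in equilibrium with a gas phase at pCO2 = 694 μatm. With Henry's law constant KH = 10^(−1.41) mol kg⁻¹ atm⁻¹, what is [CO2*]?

KH = 10^(−1.41) = 3.890×10^-2 mol kg⁻¹ atm⁻¹
[CO2*] = KH · pCO2 = 3.890×10^-2 × 694×10^-6 atm = 2.70×10^-5 mol/kg

[CO2*] = 27.0 μmol/kg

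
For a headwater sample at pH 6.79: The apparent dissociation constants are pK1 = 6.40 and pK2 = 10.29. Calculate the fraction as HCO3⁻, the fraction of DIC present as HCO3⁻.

α₁ = 1 / (1 + [H⁺]/K1 + K2/[H⁺]) = 1 / (1 + 10^-0.39 + 10^-3.50)
   = 1 / (1 + 0.40738 + 0.00031623) = 1/1.4077 = 0.7104

α₁ = 0.710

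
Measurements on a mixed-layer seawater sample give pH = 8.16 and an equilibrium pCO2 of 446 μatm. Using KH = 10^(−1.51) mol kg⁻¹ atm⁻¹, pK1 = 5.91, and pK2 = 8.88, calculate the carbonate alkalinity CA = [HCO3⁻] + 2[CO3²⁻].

[CO2*] = KH · pCO2 = 10^(−1.51) × 446×10^-6 = 1.378×10^-5 mol/kg
α₀ = 1/(1 + K1/[H⁺] + K1K2/[H⁺]²) = 1/(1 + 10^+2.25 + 10^+1.53) = 0.004701
DIC = [CO2*]/α₀ = 1.378×10^-5 / 0.004701 = 2.932 mmol/kg
CA = (α₁ + 2α₂)·DIC = (0.8360 + 2×0.1593) × 2.932 = 3.38 mmol/kg

CA = 3.38 mmol/kg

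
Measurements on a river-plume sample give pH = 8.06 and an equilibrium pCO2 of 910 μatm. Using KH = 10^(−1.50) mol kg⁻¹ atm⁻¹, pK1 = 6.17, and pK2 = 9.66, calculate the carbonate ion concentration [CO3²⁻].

[CO2*] = KH · pCO2 = 10^(−1.50) × 910×10^-6 = 2.878×10^-5 mol/kg
α₀ = 1/(1 + K1/[H⁺] + K1K2/[H⁺]²) = 1/(1 + 10^+1.89 + 10^+0.29) = 0.01241
DIC = [CO2*]/α₀ = 2.878×10^-5 / 0.01241 = 2.319 mmol/kg
[CO3²⁻] = α₂·DIC; α₂ = 0.02420, so [CO3²⁻] = 0.02420 × 2.319 = 0.0561 mmol/kg

[CO3²⁻] = 0.0561 mmol/kg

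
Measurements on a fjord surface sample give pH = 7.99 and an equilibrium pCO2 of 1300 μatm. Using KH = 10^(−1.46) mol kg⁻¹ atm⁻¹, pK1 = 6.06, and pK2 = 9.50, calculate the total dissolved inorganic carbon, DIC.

[CO2*] = KH · pCO2 = 10^(−1.46) × 1300×10^-6 = 4.508×10^-5 mol/kg
α₀ = 1/(1 + K1/[H⁺] + K1K2/[H⁺]²) = 1/(1 + 10^+1.93 + 10^+0.42) = 0.01127
DIC = [CO2*]/α₀ = 4.508×10^-5 / 0.01127 = 4.00 mmol/kg

DIC = 4.00 mmol/kg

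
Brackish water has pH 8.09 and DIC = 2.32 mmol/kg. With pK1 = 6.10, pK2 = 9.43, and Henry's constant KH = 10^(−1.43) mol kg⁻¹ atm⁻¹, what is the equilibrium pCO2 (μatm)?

pCO2 = 605 μatm

α₀ = 1 / (1 + K1/[H⁺] + K1K2/[H⁺]²) = 1 / (1 + 10^+1.99 + 10^+0.65)
   = 1 / (1 + 97.724 + 4.4668) = 1/103.19 = 0.009691
[CO2*] = α₀ × DIC = 0.009691 × 2.32 = 0.02248 mmol/kg
pCO2 = [CO2*]/KH = 2.248×10^-5 / 3.715×10^-2 = 605 μatm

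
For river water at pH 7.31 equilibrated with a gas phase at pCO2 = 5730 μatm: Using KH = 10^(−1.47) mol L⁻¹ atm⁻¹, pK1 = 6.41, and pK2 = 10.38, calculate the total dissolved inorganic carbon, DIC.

DIC = 1.74 mmol/L

[CO2*] = KH · pCO2 = 10^(−1.47) × 5730×10^-6 = 1.942×10^-4 mol/L
α₀ = 1/(1 + K1/[H⁺] + K1K2/[H⁺]²) = 1/(1 + 10^+0.90 + 10^-2.17) = 0.1117
DIC = [CO2*]/α₀ = 1.942×10^-4 / 0.1117 = 1.74 mmol/L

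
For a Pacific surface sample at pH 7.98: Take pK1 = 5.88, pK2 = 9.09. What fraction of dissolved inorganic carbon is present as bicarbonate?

α₁ = 0.921

α₁ = 1 / (1 + [H⁺]/K1 + K2/[H⁺]) = 1 / (1 + 10^-2.10 + 10^-1.11)
   = 1 / (1 + 0.0079433 + 0.077625) = 1/1.0856 = 0.9212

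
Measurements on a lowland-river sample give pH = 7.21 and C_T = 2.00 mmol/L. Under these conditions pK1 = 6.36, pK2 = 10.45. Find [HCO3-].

α₁ = 1 / (1 + [H⁺]/K1 + K2/[H⁺]) = 1 / (1 + 10^-0.85 + 10^-3.24)
   = 1 / (1 + 0.14125 + 0.00057544) = 1/1.1418 = 0.8758
[HCO3⁻] = α₁ × DIC = 0.8758 × 2.00 = 1.75 mmol/L

[HCO3⁻] = 1.75 mmol/L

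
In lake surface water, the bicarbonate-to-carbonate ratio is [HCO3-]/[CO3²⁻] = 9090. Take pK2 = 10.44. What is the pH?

pH = 6.48

From K2 = [H⁺][CO3²⁻]/[HCO3-]:  pH = pK2 − log₁₀([HCO3-]/[CO3²⁻])
log₁₀(9090) = +3.959
pH = 10.44 − (+3.959) = 6.48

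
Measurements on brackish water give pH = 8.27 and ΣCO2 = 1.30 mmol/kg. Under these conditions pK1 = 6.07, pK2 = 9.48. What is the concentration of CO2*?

α₀ = 1 / (1 + K1/[H⁺] + K1K2/[H⁺]²) = 1 / (1 + 10^+2.20 + 10^+0.99)
   = 1 / (1 + 158.49 + 9.7724) = 1/169.26 = 0.005908
[CO2*] = α₀ × DIC = 0.005908 × 1.30 = 0.00768 mmol/kg = 7.68 μmol/kg

[CO2*] = 7.68 μmol/kg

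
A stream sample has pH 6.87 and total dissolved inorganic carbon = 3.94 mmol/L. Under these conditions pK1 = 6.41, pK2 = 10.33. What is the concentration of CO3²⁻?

α₂ = 1 / (1 + [H⁺]/K2 + [H⁺]²/(K1K2)) = 1 / (1 + 10^+3.46 + 10^+3.00)
   = 1 / (1 + 2884.0 + 1000.0) = 1/3885.0 = 0.0002574
[CO3²⁻] = α₂ × DIC = 0.0002574 × 3.94 = 0.00101 mmol/L = 1.01 μmol/L

[CO3²⁻] = 1.01 μmol/L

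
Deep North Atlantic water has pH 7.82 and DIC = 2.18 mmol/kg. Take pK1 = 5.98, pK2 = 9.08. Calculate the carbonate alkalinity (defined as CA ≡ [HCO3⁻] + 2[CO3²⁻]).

CA = [HCO3⁻] + 2[CO3²⁻] = (α₁ + 2α₂)·DIC
At pH 7.82: [H⁺]/K1 = 10^-1.84 = 0.014454, K2/[H⁺] = 10^-1.26 = 0.054954
α₁ = 1/(1 + 0.014454 + 0.054954) = 1/1.0694 = 0.9351; α₂ = α₁·K2/[H⁺] = 0.05139
α₁ + 2α₂ = 1.0379
CA = 1.0379 × 2.18 = 2.26 mmol/kg

CA = 2.26 mmol/kg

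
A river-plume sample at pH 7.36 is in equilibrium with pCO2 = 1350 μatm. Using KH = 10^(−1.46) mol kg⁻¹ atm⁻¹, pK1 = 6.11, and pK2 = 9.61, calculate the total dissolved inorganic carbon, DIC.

[CO2*] = KH · pCO2 = 10^(−1.46) × 1350×10^-6 = 4.681×10^-5 mol/kg
α₀ = 1/(1 + K1/[H⁺] + K1K2/[H⁺]²) = 1/(1 + 10^+1.25 + 10^-1.00) = 0.05296
DIC = [CO2*]/α₀ = 4.681×10^-5 / 0.05296 = 0.884 mmol/kg

DIC = 0.884 mmol/kg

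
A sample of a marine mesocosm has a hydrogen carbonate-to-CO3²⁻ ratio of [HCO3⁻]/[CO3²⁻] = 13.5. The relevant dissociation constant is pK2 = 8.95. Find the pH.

From K2 = [H⁺][CO3²⁻]/[HCO3⁻]:  pH = pK2 − log₁₀([HCO3⁻]/[CO3²⁻])
log₁₀(13.5) = +1.130
pH = 8.95 − (+1.130) = 7.82

pH = 7.82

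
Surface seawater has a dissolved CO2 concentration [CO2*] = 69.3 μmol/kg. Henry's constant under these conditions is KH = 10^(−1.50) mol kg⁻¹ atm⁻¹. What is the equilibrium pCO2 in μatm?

pCO2 = 2190 μatm

KH = 10^(−1.50) = 3.162×10^-2 mol kg⁻¹ atm⁻¹
pCO2 = [CO2*]/KH = 69.3×10^-6 / 3.162×10^-2 = 2.19×10^-3 atm = 2190 μatm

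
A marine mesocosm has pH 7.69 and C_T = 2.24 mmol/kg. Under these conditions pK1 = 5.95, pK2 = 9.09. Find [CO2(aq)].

α₀ = 1 / (1 + K1/[H⁺] + K1K2/[H⁺]²) = 1 / (1 + 10^+1.74 + 10^+0.34)
   = 1 / (1 + 54.954 + 2.1878) = 1/58.142 = 0.01720
[CO2*] = α₀ × DIC = 0.01720 × 2.24 = 0.0385 mmol/kg

[CO2*] = 0.0385 mmol/kg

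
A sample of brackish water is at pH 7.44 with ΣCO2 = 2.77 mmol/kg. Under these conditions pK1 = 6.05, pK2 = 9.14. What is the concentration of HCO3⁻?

α₁ = 1 / (1 + [H⁺]/K1 + K2/[H⁺]) = 1 / (1 + 10^-1.39 + 10^-1.70)
   = 1 / (1 + 0.040738 + 0.019953) = 1/1.0607 = 0.9428
[HCO3⁻] = α₁ × DIC = 0.9428 × 2.77 = 2.61 mmol/kg

[HCO3⁻] = 2.61 mmol/kg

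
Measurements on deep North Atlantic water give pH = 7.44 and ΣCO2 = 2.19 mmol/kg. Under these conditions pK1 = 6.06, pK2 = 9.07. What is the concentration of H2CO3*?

[CO2*] = 0.0857 mmol/kg

α₀ = 1 / (1 + K1/[H⁺] + K1K2/[H⁺]²) = 1 / (1 + 10^+1.38 + 10^-0.25)
   = 1 / (1 + 23.988 + 0.56234) = 1/25.551 = 0.03914
[CO2*] = α₀ × DIC = 0.03914 × 2.19 = 0.0857 mmol/kg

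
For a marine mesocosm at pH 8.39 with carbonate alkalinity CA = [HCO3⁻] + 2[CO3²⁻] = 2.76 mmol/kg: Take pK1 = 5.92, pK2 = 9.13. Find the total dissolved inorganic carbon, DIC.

DIC = 2.40 mmol/kg

CA = [HCO3⁻] + 2[CO3²⁻] = (α₁ + 2α₂)·DIC
At pH 8.39: [H⁺]/K1 = 10^-2.47 = 0.0033884, K2/[H⁺] = 10^-0.74 = 0.18197
α₁ = 1/(1 + 0.0033884 + 0.18197) = 1/1.1854 = 0.8436; α₂ = α₁·K2/[H⁺] = 0.1535
α₁ + 2α₂ = 1.1507
DIC = CA / (α₁ + 2α₂) = 2.76 / 1.1507 = 2.40 mmol/kg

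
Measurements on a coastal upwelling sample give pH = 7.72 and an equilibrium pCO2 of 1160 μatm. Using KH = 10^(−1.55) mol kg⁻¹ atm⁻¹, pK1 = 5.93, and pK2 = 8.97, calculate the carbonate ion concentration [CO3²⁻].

[CO3²⁻] = 0.113 mmol/kg

[CO2*] = KH · pCO2 = 10^(−1.55) × 1160×10^-6 = 3.269×10^-5 mol/kg
α₀ = 1/(1 + K1/[H⁺] + K1K2/[H⁺]²) = 1/(1 + 10^+1.79 + 10^+0.54) = 0.01512
DIC = [CO2*]/α₀ = 3.269×10^-5 / 0.01512 = 2.162 mmol/kg
[CO3²⁻] = α₂·DIC; α₂ = 0.05244, so [CO3²⁻] = 0.05244 × 2.162 = 0.113 mmol/kg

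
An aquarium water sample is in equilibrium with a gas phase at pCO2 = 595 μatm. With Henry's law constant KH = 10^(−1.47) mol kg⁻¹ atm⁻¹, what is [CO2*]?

KH = 10^(−1.47) = 3.388×10^-2 mol kg⁻¹ atm⁻¹
[CO2*] = KH · pCO2 = 3.388×10^-2 × 595×10^-6 atm = 2.02×10^-5 mol/kg

[CO2*] = 20.2 μmol/kg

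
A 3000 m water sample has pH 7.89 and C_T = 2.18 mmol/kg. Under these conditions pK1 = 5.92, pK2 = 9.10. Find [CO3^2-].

[CO3²⁻] = 0.125 mmol/kg

α₂ = 1 / (1 + [H⁺]/K2 + [H⁺]²/(K1K2)) = 1 / (1 + 10^+1.21 + 10^-0.76)
   = 1 / (1 + 16.218 + 0.17378) = 1/17.392 = 0.05750
[CO3²⁻] = α₂ × DIC = 0.05750 × 2.18 = 0.125 mmol/kg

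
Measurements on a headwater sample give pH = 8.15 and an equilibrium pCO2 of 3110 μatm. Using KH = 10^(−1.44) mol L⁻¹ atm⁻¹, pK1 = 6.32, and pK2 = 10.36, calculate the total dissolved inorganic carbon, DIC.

DIC = 7.79 mmol/L

[CO2*] = KH · pCO2 = 10^(−1.44) × 3110×10^-6 = 1.129×10^-4 mol/L
α₀ = 1/(1 + K1/[H⁺] + K1K2/[H⁺]²) = 1/(1 + 10^+1.83 + 10^-0.38) = 0.01449
DIC = [CO2*]/α₀ = 1.129×10^-4 / 0.01449 = 7.79 mmol/L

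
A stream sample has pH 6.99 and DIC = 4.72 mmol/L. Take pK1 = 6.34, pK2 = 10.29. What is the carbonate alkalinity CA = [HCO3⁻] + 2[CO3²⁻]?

CA = [HCO3⁻] + 2[CO3²⁻] = (α₁ + 2α₂)·DIC
At pH 6.99: [H⁺]/K1 = 10^-0.65 = 0.22387, K2/[H⁺] = 10^-3.30 = 0.00050119
α₁ = 1/(1 + 0.22387 + 0.00050119) = 1/1.2244 = 0.8167; α₂ = α₁·K2/[H⁺] = 0.0004093
α₁ + 2α₂ = 0.8176
CA = 0.8176 × 4.72 = 3.86 mmol/L

CA = 3.86 mmol/L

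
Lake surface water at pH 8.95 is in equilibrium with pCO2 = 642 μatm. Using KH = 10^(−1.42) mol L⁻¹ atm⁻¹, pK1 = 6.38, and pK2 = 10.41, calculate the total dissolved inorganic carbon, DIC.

[CO2*] = KH · pCO2 = 10^(−1.42) × 642×10^-6 = 2.441×10^-5 mol/L
α₀ = 1/(1 + K1/[H⁺] + K1K2/[H⁺]²) = 1/(1 + 10^+2.57 + 10^+1.11) = 0.002595
DIC = [CO2*]/α₀ = 2.441×10^-5 / 0.002595 = 9.41 mmol/L

DIC = 9.41 mmol/L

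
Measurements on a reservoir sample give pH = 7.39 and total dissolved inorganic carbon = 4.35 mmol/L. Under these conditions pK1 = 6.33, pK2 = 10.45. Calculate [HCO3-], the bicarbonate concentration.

α₁ = 1 / (1 + [H⁺]/K1 + K2/[H⁺]) = 1 / (1 + 10^-1.06 + 10^-3.06)
   = 1 / (1 + 0.087096 + 0.00087096) = 1/1.0880 = 0.9191
[HCO3⁻] = α₁ × DIC = 0.9191 × 4.35 = 4.00 mmol/L

[HCO3⁻] = 4.00 mmol/L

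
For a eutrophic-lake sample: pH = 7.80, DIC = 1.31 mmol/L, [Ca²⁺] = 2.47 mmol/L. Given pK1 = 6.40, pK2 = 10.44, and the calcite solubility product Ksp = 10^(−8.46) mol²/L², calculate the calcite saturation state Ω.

Ω = 2.05

α₂ = 1 / (1 + [H⁺]/K2 + [H⁺]²/(K1K2)) = 1 / (1 + 10^+2.64 + 10^+1.24)
   = 1 / (1 + 436.52 + 17.378) = 1/454.89 = 0.002198
[CO3²⁻] = α₂ × DIC = 0.002198 × 1.31 = 0.002880 mmol/L = 2.880 μmol/L
Ksp = 10^(−8.46) = 3.467×10^-9
Ω = [Ca²⁺][CO3²⁻]/Ksp = (2.47×10^-3)(2.880×10^-6) / 3.467×10^-9 = 2.05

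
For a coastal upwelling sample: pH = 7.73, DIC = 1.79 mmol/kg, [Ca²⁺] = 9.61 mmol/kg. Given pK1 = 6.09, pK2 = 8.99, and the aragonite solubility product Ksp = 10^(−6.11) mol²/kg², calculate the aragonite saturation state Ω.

Ω = 1.13

α₂ = 1 / (1 + [H⁺]/K2 + [H⁺]²/(K1K2)) = 1 / (1 + 10^+1.26 + 10^-0.38)
   = 1 / (1 + 18.197 + 0.41687) = 1/19.614 = 0.05098
[CO3²⁻] = α₂ × DIC = 0.05098 × 1.79 = 0.09126 mmol/kg
Ksp = 10^(−6.11) = 7.762×10^-7
Ω = [Ca²⁺][CO3²⁻]/Ksp = (9.61×10^-3)(9.126×10^-5) / 7.762×10^-7 = 1.13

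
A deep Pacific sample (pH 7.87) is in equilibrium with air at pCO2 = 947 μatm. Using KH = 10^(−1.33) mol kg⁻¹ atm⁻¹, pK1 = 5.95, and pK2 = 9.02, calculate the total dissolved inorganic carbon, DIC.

[CO2*] = KH · pCO2 = 10^(−1.33) × 947×10^-6 = 4.429×10^-5 mol/kg
α₀ = 1/(1 + K1/[H⁺] + K1K2/[H⁺]²) = 1/(1 + 10^+1.92 + 10^+0.77) = 0.01110
DIC = [CO2*]/α₀ = 4.429×10^-5 / 0.01110 = 3.99 mmol/kg

DIC = 3.99 mmol/kg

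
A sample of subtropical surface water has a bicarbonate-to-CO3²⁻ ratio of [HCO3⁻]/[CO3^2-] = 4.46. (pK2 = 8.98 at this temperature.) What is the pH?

pH = 8.33

From K2 = [H⁺][CO3^2-]/[HCO3⁻]:  pH = pK2 − log₁₀([HCO3⁻]/[CO3^2-])
log₁₀(4.46) = +0.649
pH = 8.98 − (+0.649) = 8.33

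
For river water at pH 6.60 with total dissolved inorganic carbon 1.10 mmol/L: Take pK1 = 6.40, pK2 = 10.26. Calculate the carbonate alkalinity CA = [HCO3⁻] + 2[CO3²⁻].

CA = 0.675 mmol/L

CA = [HCO3⁻] + 2[CO3²⁻] = (α₁ + 2α₂)·DIC
At pH 6.60: [H⁺]/K1 = 10^-0.20 = 0.63096, K2/[H⁺] = 10^-3.66 = 0.00021878
α₁ = 1/(1 + 0.63096 + 0.00021878) = 1/1.6312 = 0.6131; α₂ = α₁·K2/[H⁺] = 0.0001341
α₁ + 2α₂ = 0.6133
CA = 0.6133 × 1.10 = 0.675 mmol/L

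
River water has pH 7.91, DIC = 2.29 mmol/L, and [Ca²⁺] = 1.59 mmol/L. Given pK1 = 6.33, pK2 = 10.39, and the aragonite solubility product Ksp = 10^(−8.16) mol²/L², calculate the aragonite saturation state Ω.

Ω = 1.69

α₂ = 1 / (1 + [H⁺]/K2 + [H⁺]²/(K1K2)) = 1 / (1 + 10^+2.48 + 10^+0.90)
   = 1 / (1 + 302.00 + 7.9433) = 1/310.94 = 0.003216
[CO3²⁻] = α₂ × DIC = 0.003216 × 2.29 = 0.007365 mmol/L = 7.365 μmol/L
Ksp = 10^(−8.16) = 6.918×10^-9
Ω = [Ca²⁺][CO3²⁻]/Ksp = (1.59×10^-3)(7.365×10^-6) / 6.918×10^-9 = 1.69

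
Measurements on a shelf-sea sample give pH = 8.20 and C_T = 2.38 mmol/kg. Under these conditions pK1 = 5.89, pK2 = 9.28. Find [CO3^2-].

[CO3²⁻] = 0.182 mmol/kg

α₂ = 1 / (1 + [H⁺]/K2 + [H⁺]²/(K1K2)) = 1 / (1 + 10^+1.08 + 10^-1.23)
   = 1 / (1 + 12.023 + 0.058884) = 1/13.082 = 0.07644
[CO3²⁻] = α₂ × DIC = 0.07644 × 2.38 = 0.182 mmol/kg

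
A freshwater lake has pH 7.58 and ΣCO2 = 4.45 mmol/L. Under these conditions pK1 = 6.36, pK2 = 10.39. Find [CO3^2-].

α₂ = 1 / (1 + [H⁺]/K2 + [H⁺]²/(K1K2)) = 1 / (1 + 10^+2.81 + 10^+1.59)
   = 1 / (1 + 645.65 + 38.905) = 1/685.56 = 0.001459
[CO3²⁻] = α₂ × DIC = 0.001459 × 4.45 = 0.00649 mmol/L = 6.49 μmol/L

[CO3²⁻] = 6.49 μmol/L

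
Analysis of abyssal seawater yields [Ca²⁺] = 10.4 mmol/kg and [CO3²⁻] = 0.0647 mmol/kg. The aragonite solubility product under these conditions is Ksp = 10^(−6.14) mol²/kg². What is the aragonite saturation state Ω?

Ω = 0.929

Ksp = 10^(−6.14) = 7.244×10^-7
Ω = [Ca²⁺][CO3²⁻]/Ksp = (10.4×10^-3)(0.0647×10^-3) / 7.244×10^-7 = 0.929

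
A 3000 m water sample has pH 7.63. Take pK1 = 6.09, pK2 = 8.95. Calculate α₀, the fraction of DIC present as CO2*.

α₀ = 1 / (1 + K1/[H⁺] + K1K2/[H⁺]²) = 1 / (1 + 10^+1.54 + 10^+0.22)
   = 1 / (1 + 34.674 + 1.6596) = 1/37.333 = 0.02679

α₀ = 0.0268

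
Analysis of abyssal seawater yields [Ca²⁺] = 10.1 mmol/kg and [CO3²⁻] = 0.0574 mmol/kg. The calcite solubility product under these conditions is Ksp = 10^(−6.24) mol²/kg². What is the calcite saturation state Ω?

Ksp = 10^(−6.24) = 5.754×10^-7
Ω = [Ca²⁺][CO3²⁻]/Ksp = (10.1×10^-3)(0.0574×10^-3) / 5.754×10^-7 = 1.01

Ω = 1.01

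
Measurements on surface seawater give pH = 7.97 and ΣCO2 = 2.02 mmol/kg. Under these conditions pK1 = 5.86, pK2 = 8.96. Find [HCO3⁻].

α₁ = 1 / (1 + [H⁺]/K1 + K2/[H⁺]) = 1 / (1 + 10^-2.11 + 10^-0.99)
   = 1 / (1 + 0.0077625 + 0.10233) = 1/1.1101 = 0.9008
[HCO3⁻] = α₁ × DIC = 0.9008 × 2.02 = 1.82 mmol/kg

[HCO3⁻] = 1.82 mmol/kg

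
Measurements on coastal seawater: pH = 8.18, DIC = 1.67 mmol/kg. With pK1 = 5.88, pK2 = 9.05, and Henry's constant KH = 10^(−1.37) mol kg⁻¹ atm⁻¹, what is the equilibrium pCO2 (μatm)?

α₀ = 1 / (1 + K1/[H⁺] + K1K2/[H⁺]²) = 1 / (1 + 10^+2.30 + 10^+1.43)
   = 1 / (1 + 199.53 + 26.915) = 1/227.44 = 0.004397
[CO2*] = α₀ × DIC = 0.004397 × 1.67 = 0.007343 mmol/kg = 7.343 μmol/kg
pCO2 = [CO2*]/KH = 7.343×10^-6 / 4.266×10^-2 = 172 μatm

pCO2 = 172 μatm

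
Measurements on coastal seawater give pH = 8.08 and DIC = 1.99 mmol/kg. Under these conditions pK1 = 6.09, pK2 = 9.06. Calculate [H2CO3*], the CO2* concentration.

[CO2*] = 18.3 μmol/kg

α₀ = 1 / (1 + K1/[H⁺] + K1K2/[H⁺]²) = 1 / (1 + 10^+1.99 + 10^+1.01)
   = 1 / (1 + 97.724 + 10.233) = 1/108.96 = 0.009178
[CO2*] = α₀ × DIC = 0.009178 × 1.99 = 0.0183 mmol/kg = 18.3 μmol/kg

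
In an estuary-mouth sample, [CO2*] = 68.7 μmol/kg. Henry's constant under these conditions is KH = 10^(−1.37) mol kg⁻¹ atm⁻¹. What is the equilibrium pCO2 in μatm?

pCO2 = 1610 μatm

KH = 10^(−1.37) = 4.266×10^-2 mol kg⁻¹ atm⁻¹
pCO2 = [CO2*]/KH = 68.7×10^-6 / 4.266×10^-2 = 1.61×10^-3 atm = 1610 μatm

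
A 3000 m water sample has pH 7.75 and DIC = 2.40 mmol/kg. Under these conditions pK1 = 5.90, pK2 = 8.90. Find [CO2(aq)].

[CO2*] = 0.0312 mmol/kg

α₀ = 1 / (1 + K1/[H⁺] + K1K2/[H⁺]²) = 1 / (1 + 10^+1.85 + 10^+0.70)
   = 1 / (1 + 70.795 + 5.0119) = 1/76.806 = 0.01302
[CO2*] = α₀ × DIC = 0.01302 × 2.40 = 0.0312 mmol/kg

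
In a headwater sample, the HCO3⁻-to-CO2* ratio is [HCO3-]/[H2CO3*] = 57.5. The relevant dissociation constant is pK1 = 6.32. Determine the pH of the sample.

pH = 8.08

From K1 = [H⁺][HCO3-]/[H2CO3*]:  pH = pK1 + log₁₀([HCO3-]/[H2CO3*])
log₁₀(57.5) = +1.760
pH = 6.32 + (+1.760) = 8.08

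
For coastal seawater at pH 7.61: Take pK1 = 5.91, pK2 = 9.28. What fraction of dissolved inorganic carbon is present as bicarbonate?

α₁ = 1 / (1 + [H⁺]/K1 + K2/[H⁺]) = 1 / (1 + 10^-1.70 + 10^-1.67)
   = 1 / (1 + 0.019953 + 0.021380) = 1/1.0413 = 0.9603

α₁ = 0.960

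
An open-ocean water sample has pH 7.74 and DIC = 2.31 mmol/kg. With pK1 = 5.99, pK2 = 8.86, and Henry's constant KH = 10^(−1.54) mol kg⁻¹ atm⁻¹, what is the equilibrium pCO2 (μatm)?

α₀ = 1 / (1 + K1/[H⁺] + K1K2/[H⁺]²) = 1 / (1 + 10^+1.75 + 10^+0.63)
   = 1 / (1 + 56.234 + 4.2658) = 1/61.500 = 0.01626
[CO2*] = α₀ × DIC = 0.01626 × 2.31 = 0.03756 mmol/kg
pCO2 = [CO2*]/KH = 3.756×10^-5 / 2.884×10^-2 = 1300 μatm

pCO2 = 1300 μatm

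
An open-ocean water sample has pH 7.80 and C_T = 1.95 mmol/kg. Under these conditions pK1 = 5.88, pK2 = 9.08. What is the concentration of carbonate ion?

[CO3²⁻] = 0.0961 mmol/kg

α₂ = 1 / (1 + [H⁺]/K2 + [H⁺]²/(K1K2)) = 1 / (1 + 10^+1.28 + 10^-0.64)
   = 1 / (1 + 19.055 + 0.22909) = 1/20.284 = 0.04930
[CO3²⁻] = α₂ × DIC = 0.04930 × 1.95 = 0.0961 mmol/kg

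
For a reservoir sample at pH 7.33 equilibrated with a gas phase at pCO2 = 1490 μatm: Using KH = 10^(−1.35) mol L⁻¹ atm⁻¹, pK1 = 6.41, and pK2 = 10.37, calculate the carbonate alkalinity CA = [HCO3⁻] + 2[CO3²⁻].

CA = 0.555 mmol/L

[CO2*] = KH · pCO2 = 10^(−1.35) × 1490×10^-6 = 6.656×10^-5 mol/L
α₀ = 1/(1 + K1/[H⁺] + K1K2/[H⁺]²) = 1/(1 + 10^+0.92 + 10^-2.12) = 0.1072
DIC = [CO2*]/α₀ = 6.656×10^-5 / 0.1072 = 0.6206 mmol/L
CA = (α₁ + 2α₂)·DIC = (0.8920 + 2×0.0008135) × 0.6206 = 0.555 mmol/L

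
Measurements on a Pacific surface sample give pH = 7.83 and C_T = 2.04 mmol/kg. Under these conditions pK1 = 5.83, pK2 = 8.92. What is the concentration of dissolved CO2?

α₀ = 1 / (1 + K1/[H⁺] + K1K2/[H⁺]²) = 1 / (1 + 10^+2.00 + 10^+0.91)
   = 1 / (1 + 100.00 + 8.1283) = 1/109.13 = 0.009164
[CO2*] = α₀ × DIC = 0.009164 × 2.04 = 0.0187 mmol/kg = 18.7 μmol/kg

[CO2*] = 18.7 μmol/kg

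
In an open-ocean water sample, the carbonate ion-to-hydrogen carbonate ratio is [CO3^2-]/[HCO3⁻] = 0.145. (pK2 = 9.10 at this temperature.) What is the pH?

pH = 8.26

From K2 = [H⁺][CO3^2-]/[HCO3⁻]:  pH = pK2 + log₁₀([CO3^2-]/[HCO3⁻])
log₁₀(0.145) = -0.839
pH = 9.10 + (-0.839) = 8.26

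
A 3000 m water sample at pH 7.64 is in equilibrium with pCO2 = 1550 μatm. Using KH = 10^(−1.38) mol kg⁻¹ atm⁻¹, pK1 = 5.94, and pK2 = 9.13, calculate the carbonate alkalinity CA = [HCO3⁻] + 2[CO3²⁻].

CA = 3.45 mmol/kg

[CO2*] = KH · pCO2 = 10^(−1.38) × 1550×10^-6 = 6.461×10^-5 mol/kg
α₀ = 1/(1 + K1/[H⁺] + K1K2/[H⁺]²) = 1/(1 + 10^+1.70 + 10^+0.21) = 0.01896
DIC = [CO2*]/α₀ = 6.461×10^-5 / 0.01896 = 3.408 mmol/kg
CA = (α₁ + 2α₂)·DIC = (0.9503 + 2×0.03075) × 3.408 = 3.45 mmol/kg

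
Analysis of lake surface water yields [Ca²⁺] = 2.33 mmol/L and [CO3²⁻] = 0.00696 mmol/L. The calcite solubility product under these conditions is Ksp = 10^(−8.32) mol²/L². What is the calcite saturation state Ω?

Ω = 3.39

Ksp = 10^(−8.32) = 4.786×10^-9
Ω = [Ca²⁺][CO3²⁻]/Ksp = (2.33×10^-3)(0.00696×10^-3) / 4.786×10^-9 = 3.39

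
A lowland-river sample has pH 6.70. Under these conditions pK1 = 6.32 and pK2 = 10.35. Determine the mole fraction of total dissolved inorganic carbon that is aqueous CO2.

α₀ = 0.294

α₀ = 1 / (1 + K1/[H⁺] + K1K2/[H⁺]²) = 1 / (1 + 10^+0.38 + 10^-3.27)
   = 1 / (1 + 2.3988 + 0.00053703) = 1/3.3994 = 0.2942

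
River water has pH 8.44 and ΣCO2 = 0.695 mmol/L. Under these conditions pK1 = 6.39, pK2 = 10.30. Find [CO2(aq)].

α₀ = 1 / (1 + K1/[H⁺] + K1K2/[H⁺]²) = 1 / (1 + 10^+2.05 + 10^+0.19)
   = 1 / (1 + 112.20 + 1.5488) = 1/114.75 = 0.008715
[CO2*] = α₀ × DIC = 0.008715 × 0.695 = 0.00606 mmol/L = 6.06 μmol/L

[CO2*] = 6.06 μmol/L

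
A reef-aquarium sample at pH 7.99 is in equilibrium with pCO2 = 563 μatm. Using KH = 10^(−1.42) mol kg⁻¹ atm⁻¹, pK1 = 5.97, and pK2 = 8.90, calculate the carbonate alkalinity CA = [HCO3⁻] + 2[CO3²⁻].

CA = 2.79 mmol/kg

[CO2*] = KH · pCO2 = 10^(−1.42) × 563×10^-6 = 2.140×10^-5 mol/kg
α₀ = 1/(1 + K1/[H⁺] + K1K2/[H⁺]²) = 1/(1 + 10^+2.02 + 10^+1.11) = 0.008432
DIC = [CO2*]/α₀ = 2.140×10^-5 / 0.008432 = 2.538 mmol/kg
CA = (α₁ + 2α₂)·DIC = (0.8829 + 2×0.1086) × 2.538 = 2.79 mmol/kg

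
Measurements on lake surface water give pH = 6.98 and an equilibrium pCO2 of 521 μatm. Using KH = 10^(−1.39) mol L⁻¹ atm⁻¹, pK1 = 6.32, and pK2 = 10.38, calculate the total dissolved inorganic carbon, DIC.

DIC = 0.118 mmol/L

[CO2*] = KH · pCO2 = 10^(−1.39) × 521×10^-6 = 2.122×10^-5 mol/L
α₀ = 1/(1 + K1/[H⁺] + K1K2/[H⁺]²) = 1/(1 + 10^+0.66 + 10^-2.74) = 0.1794
DIC = [CO2*]/α₀ = 2.122×10^-5 / 0.1794 = 0.118 mmol/L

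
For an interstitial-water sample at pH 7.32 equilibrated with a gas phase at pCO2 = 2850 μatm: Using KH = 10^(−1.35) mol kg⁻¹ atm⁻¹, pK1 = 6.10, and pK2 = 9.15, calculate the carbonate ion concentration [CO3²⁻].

[CO3²⁻] = 0.0312 mmol/kg

[CO2*] = KH · pCO2 = 10^(−1.35) × 2850×10^-6 = 1.273×10^-4 mol/kg
α₀ = 1/(1 + K1/[H⁺] + K1K2/[H⁺]²) = 1/(1 + 10^+1.22 + 10^-0.61) = 0.05605
DIC = [CO2*]/α₀ = 1.273×10^-4 / 0.05605 = 2.271 mmol/kg
[CO3²⁻] = α₂·DIC; α₂ = 0.01376, so [CO3²⁻] = 0.01376 × 2.271 = 0.0312 mmol/kg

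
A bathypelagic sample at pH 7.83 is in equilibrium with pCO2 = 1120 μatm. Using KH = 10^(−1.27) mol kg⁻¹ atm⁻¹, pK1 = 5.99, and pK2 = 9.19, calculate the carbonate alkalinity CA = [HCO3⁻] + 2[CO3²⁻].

CA = 4.52 mmol/kg

[CO2*] = KH · pCO2 = 10^(−1.27) × 1120×10^-6 = 6.015×10^-5 mol/kg
α₀ = 1/(1 + K1/[H⁺] + K1K2/[H⁺]²) = 1/(1 + 10^+1.84 + 10^+0.48) = 0.01366
DIC = [CO2*]/α₀ = 6.015×10^-5 / 0.01366 = 4.403 mmol/kg
CA = (α₁ + 2α₂)·DIC = (0.9451 + 2×0.04125) × 4.403 = 4.52 mmol/kg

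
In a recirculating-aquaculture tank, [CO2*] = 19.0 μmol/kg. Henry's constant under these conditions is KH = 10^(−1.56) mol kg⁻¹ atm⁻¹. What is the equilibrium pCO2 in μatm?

KH = 10^(−1.56) = 2.754×10^-2 mol kg⁻¹ atm⁻¹
pCO2 = [CO2*]/KH = 19.0×10^-6 / 2.754×10^-2 = 6.90×10^-4 atm = 690 μatm

pCO2 = 690 μatm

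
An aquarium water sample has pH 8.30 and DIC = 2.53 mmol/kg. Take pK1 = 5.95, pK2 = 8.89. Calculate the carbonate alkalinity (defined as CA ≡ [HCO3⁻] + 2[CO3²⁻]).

CA = [HCO3⁻] + 2[CO3²⁻] = (α₁ + 2α₂)·DIC
At pH 8.30: [H⁺]/K1 = 10^-2.35 = 0.0044668, K2/[H⁺] = 10^-0.59 = 0.25704
α₁ = 1/(1 + 0.0044668 + 0.25704) = 1/1.2615 = 0.7927; α₂ = α₁·K2/[H⁺] = 0.2038
α₁ + 2α₂ = 1.2002
CA = 1.2002 × 2.53 = 3.04 mmol/kg

CA = 3.04 mmol/kg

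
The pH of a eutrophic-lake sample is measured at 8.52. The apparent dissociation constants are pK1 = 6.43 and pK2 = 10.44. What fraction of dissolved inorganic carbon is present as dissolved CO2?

α₀ = 0.00797

α₀ = 1 / (1 + K1/[H⁺] + K1K2/[H⁺]²) = 1 / (1 + 10^+2.09 + 10^+0.17)
   = 1 / (1 + 123.03 + 1.4791) = 1/125.51 = 0.007968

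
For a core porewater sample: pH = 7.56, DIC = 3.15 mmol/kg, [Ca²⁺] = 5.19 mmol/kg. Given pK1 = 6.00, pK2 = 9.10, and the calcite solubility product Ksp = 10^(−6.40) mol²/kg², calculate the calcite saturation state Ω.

Ω = 1.12

α₂ = 1 / (1 + [H⁺]/K2 + [H⁺]²/(K1K2)) = 1 / (1 + 10^+1.54 + 10^-0.02)
   = 1 / (1 + 34.674 + 0.95499) = 1/36.629 = 0.02730
[CO3²⁻] = α₂ × DIC = 0.02730 × 3.15 = 0.08600 mmol/kg
Ksp = 10^(−6.40) = 3.981×10^-7
Ω = [Ca²⁺][CO3²⁻]/Ksp = (5.19×10^-3)(8.600×10^-5) / 3.981×10^-7 = 1.12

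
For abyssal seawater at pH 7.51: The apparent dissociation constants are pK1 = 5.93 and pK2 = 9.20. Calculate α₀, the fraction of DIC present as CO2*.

α₀ = 1 / (1 + K1/[H⁺] + K1K2/[H⁺]²) = 1 / (1 + 10^+1.58 + 10^-0.11)
   = 1 / (1 + 38.019 + 0.77625) = 1/39.795 = 0.02513

α₀ = 0.0251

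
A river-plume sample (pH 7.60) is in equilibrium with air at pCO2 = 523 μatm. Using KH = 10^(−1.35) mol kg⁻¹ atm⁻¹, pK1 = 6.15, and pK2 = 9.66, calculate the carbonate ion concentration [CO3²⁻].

[CO3²⁻] = 5.73 μmol/kg

[CO2*] = KH · pCO2 = 10^(−1.35) × 523×10^-6 = 2.336×10^-5 mol/kg
α₀ = 1/(1 + K1/[H⁺] + K1K2/[H⁺]²) = 1/(1 + 10^+1.45 + 10^-0.61) = 0.03398
DIC = [CO2*]/α₀ = 2.336×10^-5 / 0.03398 = 0.6875 mmol/kg
[CO3²⁻] = α₂·DIC; α₂ = 0.008341, so [CO3²⁻] = 0.008341 × 0.6875 = 0.00573 mmol/kg = 5.73 μmol/kg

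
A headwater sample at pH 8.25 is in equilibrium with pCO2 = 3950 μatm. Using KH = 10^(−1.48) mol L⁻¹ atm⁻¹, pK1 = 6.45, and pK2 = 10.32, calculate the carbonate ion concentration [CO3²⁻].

[CO3²⁻] = 0.0702 mmol/L

[CO2*] = KH · pCO2 = 10^(−1.48) × 3950×10^-6 = 1.308×10^-4 mol/L
α₀ = 1/(1 + K1/[H⁺] + K1K2/[H⁺]²) = 1/(1 + 10^+1.80 + 10^-0.27) = 0.01547
DIC = [CO2*]/α₀ = 1.308×10^-4 / 0.01547 = 8.454 mmol/L
[CO3²⁻] = α₂·DIC; α₂ = 0.008309, so [CO3²⁻] = 0.008309 × 8.454 = 0.0702 mmol/L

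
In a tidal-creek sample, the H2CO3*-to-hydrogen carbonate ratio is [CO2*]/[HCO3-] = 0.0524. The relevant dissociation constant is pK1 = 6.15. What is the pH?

From K1 = [H⁺][HCO3-]/[CO2*]:  pH = pK1 − log₁₀([CO2*]/[HCO3-])
log₁₀(0.0524) = -1.281
pH = 6.15 − (-1.281) = 7.43

pH = 7.43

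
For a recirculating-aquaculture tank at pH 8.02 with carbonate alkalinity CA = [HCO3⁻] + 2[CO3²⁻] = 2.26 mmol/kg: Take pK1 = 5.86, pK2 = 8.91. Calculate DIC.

DIC = 2.04 mmol/kg

CA = [HCO3⁻] + 2[CO3²⁻] = (α₁ + 2α₂)·DIC
At pH 8.02: [H⁺]/K1 = 10^-2.16 = 0.0069183, K2/[H⁺] = 10^-0.89 = 0.12882
α₁ = 1/(1 + 0.0069183 + 0.12882) = 1/1.1357 = 0.8805; α₂ = α₁·K2/[H⁺] = 0.1134
α₁ + 2α₂ = 1.1073
DIC = CA / (α₁ + 2α₂) = 2.26 / 1.1073 = 2.04 mmol/kg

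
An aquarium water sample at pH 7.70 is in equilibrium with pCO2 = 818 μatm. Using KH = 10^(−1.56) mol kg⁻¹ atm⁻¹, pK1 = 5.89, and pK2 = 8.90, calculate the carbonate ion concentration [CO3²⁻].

[CO3²⁻] = 0.0918 mmol/kg

[CO2*] = KH · pCO2 = 10^(−1.56) × 818×10^-6 = 2.253×10^-5 mol/kg
α₀ = 1/(1 + K1/[H⁺] + K1K2/[H⁺]²) = 1/(1 + 10^+1.81 + 10^+0.61) = 0.01436
DIC = [CO2*]/α₀ = 2.253×10^-5 / 0.01436 = 1.569 mmol/kg
[CO3²⁻] = α₂·DIC; α₂ = 0.05850, so [CO3²⁻] = 0.05850 × 1.569 = 0.0918 mmol/kg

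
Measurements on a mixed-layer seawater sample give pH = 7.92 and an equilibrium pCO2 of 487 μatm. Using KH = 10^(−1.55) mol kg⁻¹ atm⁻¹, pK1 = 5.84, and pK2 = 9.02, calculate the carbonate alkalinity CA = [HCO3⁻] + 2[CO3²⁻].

[CO2*] = KH · pCO2 = 10^(−1.55) × 487×10^-6 = 1.373×10^-5 mol/kg
α₀ = 1/(1 + K1/[H⁺] + K1K2/[H⁺]²) = 1/(1 + 10^+2.08 + 10^+0.98) = 0.007647
DIC = [CO2*]/α₀ = 1.373×10^-5 / 0.007647 = 1.795 mmol/kg
CA = (α₁ + 2α₂)·DIC = (0.9193 + 2×0.07302) × 1.795 = 1.91 mmol/kg

CA = 1.91 mmol/kg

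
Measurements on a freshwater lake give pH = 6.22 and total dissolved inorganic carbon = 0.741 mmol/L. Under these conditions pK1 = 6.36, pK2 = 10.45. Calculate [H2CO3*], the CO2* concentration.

[CO2*] = 0.430 mmol/L

α₀ = 1 / (1 + K1/[H⁺] + K1K2/[H⁺]²) = 1 / (1 + 10^-0.14 + 10^-4.37)
   = 1 / (1 + 0.72444 + 4.2658×10^-5) = 1/1.7245 = 0.5799
[CO2*] = α₀ × DIC = 0.5799 × 0.741 = 0.430 mmol/L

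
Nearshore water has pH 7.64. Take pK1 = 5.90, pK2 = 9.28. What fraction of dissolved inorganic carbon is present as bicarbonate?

α₁ = 0.961

α₁ = 1 / (1 + [H⁺]/K1 + K2/[H⁺]) = 1 / (1 + 10^-1.74 + 10^-1.64)
   = 1 / (1 + 0.018197 + 0.022909) = 1/1.0411 = 0.9605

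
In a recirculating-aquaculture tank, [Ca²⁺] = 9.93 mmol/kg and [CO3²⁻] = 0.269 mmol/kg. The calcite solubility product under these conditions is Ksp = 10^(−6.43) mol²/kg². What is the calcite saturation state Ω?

Ω = 7.19

Ksp = 10^(−6.43) = 3.715×10^-7
Ω = [Ca²⁺][CO3²⁻]/Ksp = (9.93×10^-3)(0.269×10^-3) / 3.715×10^-7 = 7.19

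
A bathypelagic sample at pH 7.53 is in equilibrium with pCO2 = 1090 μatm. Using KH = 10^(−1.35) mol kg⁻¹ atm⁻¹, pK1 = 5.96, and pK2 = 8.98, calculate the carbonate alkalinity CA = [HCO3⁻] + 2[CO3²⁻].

[CO2*] = KH · pCO2 = 10^(−1.35) × 1090×10^-6 = 4.869×10^-5 mol/kg
α₀ = 1/(1 + K1/[H⁺] + K1K2/[H⁺]²) = 1/(1 + 10^+1.57 + 10^+0.12) = 0.02533
DIC = [CO2*]/α₀ = 4.869×10^-5 / 0.02533 = 1.922 mmol/kg
CA = (α₁ + 2α₂)·DIC = (0.9413 + 2×0.03340) × 1.922 = 1.94 mmol/kg

CA = 1.94 mmol/kg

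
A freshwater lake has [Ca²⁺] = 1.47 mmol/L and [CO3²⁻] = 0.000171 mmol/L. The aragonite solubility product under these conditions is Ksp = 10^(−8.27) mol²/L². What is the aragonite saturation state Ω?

Ω = 0.0468

Ksp = 10^(−8.27) = 5.370×10^-9
Ω = [Ca²⁺][CO3²⁻]/Ksp = (1.47×10^-3)(0.000171×10^-3) / 5.370×10^-9 = 0.0468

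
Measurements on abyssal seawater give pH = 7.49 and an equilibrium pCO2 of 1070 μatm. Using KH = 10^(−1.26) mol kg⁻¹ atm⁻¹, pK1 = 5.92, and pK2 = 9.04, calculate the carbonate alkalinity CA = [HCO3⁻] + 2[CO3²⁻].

CA = 2.31 mmol/kg

[CO2*] = KH · pCO2 = 10^(−1.26) × 1070×10^-6 = 5.880×10^-5 mol/kg
α₀ = 1/(1 + K1/[H⁺] + K1K2/[H⁺]²) = 1/(1 + 10^+1.57 + 10^+0.02) = 0.02551
DIC = [CO2*]/α₀ = 5.880×10^-5 / 0.02551 = 2.305 mmol/kg
CA = (α₁ + 2α₂)·DIC = (0.9478 + 2×0.02671) × 2.305 = 2.31 mmol/kg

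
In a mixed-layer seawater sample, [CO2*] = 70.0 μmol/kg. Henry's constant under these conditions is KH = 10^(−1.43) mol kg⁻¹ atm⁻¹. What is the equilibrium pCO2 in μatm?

KH = 10^(−1.43) = 3.715×10^-2 mol kg⁻¹ atm⁻¹
pCO2 = [CO2*]/KH = 70.0×10^-6 / 3.715×10^-2 = 1.88×10^-3 atm = 1880 μatm

pCO2 = 1880 μatm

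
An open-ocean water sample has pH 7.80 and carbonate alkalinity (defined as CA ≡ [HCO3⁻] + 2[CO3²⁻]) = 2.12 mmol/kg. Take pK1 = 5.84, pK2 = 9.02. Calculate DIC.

DIC = 2.03 mmol/kg

CA = [HCO3⁻] + 2[CO3²⁻] = (α₁ + 2α₂)·DIC
At pH 7.80: [H⁺]/K1 = 10^-1.96 = 0.010965, K2/[H⁺] = 10^-1.22 = 0.060256
α₁ = 1/(1 + 0.010965 + 0.060256) = 1/1.0712 = 0.9335; α₂ = α₁·K2/[H⁺] = 0.05625
α₁ + 2α₂ = 1.0460
DIC = CA / (α₁ + 2α₂) = 2.12 / 1.0460 = 2.03 mmol/kg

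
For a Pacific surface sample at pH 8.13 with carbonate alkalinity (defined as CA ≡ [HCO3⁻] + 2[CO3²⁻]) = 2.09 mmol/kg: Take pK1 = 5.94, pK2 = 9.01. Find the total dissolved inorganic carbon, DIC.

CA = [HCO3⁻] + 2[CO3²⁻] = (α₁ + 2α₂)·DIC
At pH 8.13: [H⁺]/K1 = 10^-2.19 = 0.0064565, K2/[H⁺] = 10^-0.88 = 0.13183
α₁ = 1/(1 + 0.0064565 + 0.13183) = 1/1.1383 = 0.8785; α₂ = α₁·K2/[H⁺] = 0.1158
α₁ + 2α₂ = 1.1101
DIC = CA / (α₁ + 2α₂) = 2.09 / 1.1101 = 1.88 mmol/kg

DIC = 1.88 mmol/kg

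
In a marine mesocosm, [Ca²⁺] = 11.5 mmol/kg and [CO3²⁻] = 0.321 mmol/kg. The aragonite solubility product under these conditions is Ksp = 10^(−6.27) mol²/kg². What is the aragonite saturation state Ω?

Ksp = 10^(−6.27) = 5.370×10^-7
Ω = [Ca²⁺][CO3²⁻]/Ksp = (11.5×10^-3)(0.321×10^-3) / 5.370×10^-7 = 6.87

Ω = 6.87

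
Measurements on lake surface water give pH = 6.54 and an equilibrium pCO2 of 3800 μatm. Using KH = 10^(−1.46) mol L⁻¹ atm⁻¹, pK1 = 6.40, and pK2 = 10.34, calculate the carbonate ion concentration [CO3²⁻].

[CO3²⁻] = 0.0288 μmol/L

[CO2*] = KH · pCO2 = 10^(−1.46) × 3800×10^-6 = 1.318×10^-4 mol/L
α₀ = 1/(1 + K1/[H⁺] + K1K2/[H⁺]²) = 1/(1 + 10^+0.14 + 10^-3.66) = 0.4201
DIC = [CO2*]/α₀ = 1.318×10^-4 / 0.4201 = 0.3137 mmol/L
[CO3²⁻] = α₂·DIC; α₂ = 9.190×10^-5, so [CO3²⁻] = 9.190×10^-5 × 0.3137 = 2.88×10^-5 mmol/L = 0.0288 μmol/L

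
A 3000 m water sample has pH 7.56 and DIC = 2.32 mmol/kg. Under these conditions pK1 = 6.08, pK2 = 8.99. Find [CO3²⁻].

α₂ = 1 / (1 + [H⁺]/K2 + [H⁺]²/(K1K2)) = 1 / (1 + 10^+1.43 + 10^-0.05)
   = 1 / (1 + 26.915 + 0.89125) = 1/28.807 = 0.03471
[CO3²⁻] = α₂ × DIC = 0.03471 × 2.32 = 0.0805 mmol/kg

[CO3²⁻] = 0.0805 mmol/kg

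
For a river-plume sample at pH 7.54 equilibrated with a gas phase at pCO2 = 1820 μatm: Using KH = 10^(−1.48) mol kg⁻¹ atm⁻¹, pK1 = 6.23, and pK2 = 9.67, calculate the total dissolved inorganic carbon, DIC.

[CO2*] = KH · pCO2 = 10^(−1.48) × 1820×10^-6 = 6.027×10^-5 mol/kg
α₀ = 1/(1 + K1/[H⁺] + K1K2/[H⁺]²) = 1/(1 + 10^+1.31 + 10^-0.82) = 0.04636
DIC = [CO2*]/α₀ = 6.027×10^-5 / 0.04636 = 1.30 mmol/kg

DIC = 1.30 mmol/kg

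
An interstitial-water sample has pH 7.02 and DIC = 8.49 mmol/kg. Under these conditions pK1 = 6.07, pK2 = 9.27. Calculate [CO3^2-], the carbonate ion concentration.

α₂ = 1 / (1 + [H⁺]/K2 + [H⁺]²/(K1K2)) = 1 / (1 + 10^+2.25 + 10^+1.30)
   = 1 / (1 + 177.83 + 19.953) = 1/198.78 = 0.005031
[CO3²⁻] = α₂ × DIC = 0.005031 × 8.49 = 0.0427 mmol/kg

[CO3²⁻] = 0.0427 mmol/kg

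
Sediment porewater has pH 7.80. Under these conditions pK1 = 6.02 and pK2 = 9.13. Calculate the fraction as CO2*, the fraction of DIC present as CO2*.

α₀ = 1 / (1 + K1/[H⁺] + K1K2/[H⁺]²) = 1 / (1 + 10^+1.78 + 10^+0.45)
   = 1 / (1 + 60.256 + 2.8184) = 1/64.074 = 0.01561

α₀ = 0.0156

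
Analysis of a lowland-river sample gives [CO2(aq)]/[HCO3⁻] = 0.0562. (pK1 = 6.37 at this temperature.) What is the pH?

From K1 = [H⁺][HCO3⁻]/[CO2(aq)]:  pH = pK1 − log₁₀([CO2(aq)]/[HCO3⁻])
log₁₀(0.0562) = -1.250
pH = 6.37 − (-1.250) = 7.62

pH = 7.62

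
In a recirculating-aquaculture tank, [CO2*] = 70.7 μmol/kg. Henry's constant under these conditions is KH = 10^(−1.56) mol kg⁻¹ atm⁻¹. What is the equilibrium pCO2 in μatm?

pCO2 = 2570 μatm

KH = 10^(−1.56) = 2.754×10^-2 mol kg⁻¹ atm⁻¹
pCO2 = [CO2*]/KH = 70.7×10^-6 / 2.754×10^-2 = 2.57×10^-3 atm = 2570 μatm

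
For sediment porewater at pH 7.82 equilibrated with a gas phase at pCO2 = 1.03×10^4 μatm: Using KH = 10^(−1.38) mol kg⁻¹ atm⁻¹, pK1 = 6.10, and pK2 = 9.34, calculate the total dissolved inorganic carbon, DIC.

DIC = 23.6 mmol/kg

[CO2*] = KH · pCO2 = 10^(−1.38) × 1.03×10^4×10^-6 = 4.294×10^-4 mol/kg
α₀ = 1/(1 + K1/[H⁺] + K1K2/[H⁺]²) = 1/(1 + 10^+1.72 + 10^+0.20) = 0.01816
DIC = [CO2*]/α₀ = 4.294×10^-4 / 0.01816 = 23.6 mmol/kg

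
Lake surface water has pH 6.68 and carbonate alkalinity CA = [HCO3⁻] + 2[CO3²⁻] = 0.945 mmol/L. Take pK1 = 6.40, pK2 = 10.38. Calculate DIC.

CA = [HCO3⁻] + 2[CO3²⁻] = (α₁ + 2α₂)·DIC
At pH 6.68: [H⁺]/K1 = 10^-0.28 = 0.52481, K2/[H⁺] = 10^-3.70 = 0.00019953
α₁ = 1/(1 + 0.52481 + 0.00019953) = 1/1.5250 = 0.6557; α₂ = α₁·K2/[H⁺] = 0.0001308
α₁ + 2α₂ = 0.6560
DIC = CA / (α₁ + 2α₂) = 0.945 / 0.6560 = 1.44 mmol/L

DIC = 1.44 mmol/L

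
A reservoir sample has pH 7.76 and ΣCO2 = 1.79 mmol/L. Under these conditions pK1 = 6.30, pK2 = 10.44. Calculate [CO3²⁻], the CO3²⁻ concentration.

α₂ = 1 / (1 + [H⁺]/K2 + [H⁺]²/(K1K2)) = 1 / (1 + 10^+2.68 + 10^+1.22)
   = 1 / (1 + 478.63 + 16.596) = 1/496.23 = 0.002015
[CO3²⁻] = α₂ × DIC = 0.002015 × 1.79 = 0.00361 mmol/L = 3.61 μmol/L

[CO3²⁻] = 3.61 μmol/L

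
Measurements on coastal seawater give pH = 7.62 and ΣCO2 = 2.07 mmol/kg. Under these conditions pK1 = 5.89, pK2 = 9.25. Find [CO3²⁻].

α₂ = 1 / (1 + [H⁺]/K2 + [H⁺]²/(K1K2)) = 1 / (1 + 10^+1.63 + 10^-0.10)
   = 1 / (1 + 42.658 + 0.79433) = 1/44.452 = 0.02250
[CO3²⁻] = α₂ × DIC = 0.02250 × 2.07 = 0.0466 mmol/kg

[CO3²⁻] = 0.0466 mmol/kg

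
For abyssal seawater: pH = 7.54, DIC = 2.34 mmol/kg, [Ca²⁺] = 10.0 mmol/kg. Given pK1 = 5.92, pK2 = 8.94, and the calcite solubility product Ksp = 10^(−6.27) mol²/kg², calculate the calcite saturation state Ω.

Ω = 1.63

α₂ = 1 / (1 + [H⁺]/K2 + [H⁺]²/(K1K2)) = 1 / (1 + 10^+1.40 + 10^-0.22)
   = 1 / (1 + 25.119 + 0.60256) = 1/26.721 = 0.03742
[CO3²⁻] = α₂ × DIC = 0.03742 × 2.34 = 0.08757 mmol/kg
Ksp = 10^(−6.27) = 5.370×10^-7
Ω = [Ca²⁺][CO3²⁻]/Ksp = (10.0×10^-3)(8.757×10^-5) / 5.370×10^-7 = 1.63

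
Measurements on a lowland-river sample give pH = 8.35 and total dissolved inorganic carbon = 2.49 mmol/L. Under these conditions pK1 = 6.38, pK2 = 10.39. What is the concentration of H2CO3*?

α₀ = 1 / (1 + K1/[H⁺] + K1K2/[H⁺]²) = 1 / (1 + 10^+1.97 + 10^-0.07)
   = 1 / (1 + 93.325 + 0.85114) = 1/95.177 = 0.01051
[CO2*] = α₀ × DIC = 0.01051 × 2.49 = 0.0262 mmol/L

[CO2*] = 0.0262 mmol/L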